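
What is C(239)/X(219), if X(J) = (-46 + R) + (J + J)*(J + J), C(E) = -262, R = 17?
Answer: -262/191815 ≈ -0.0013659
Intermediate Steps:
X(J) = -29 + 4*J**2 (X(J) = (-46 + 17) + (J + J)*(J + J) = -29 + (2*J)*(2*J) = -29 + 4*J**2)
C(239)/X(219) = -262/(-29 + 4*219**2) = -262/(-29 + 4*47961) = -262/(-29 + 191844) = -262/191815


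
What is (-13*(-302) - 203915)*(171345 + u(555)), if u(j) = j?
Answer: -34378109100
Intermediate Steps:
(-13*(-302) - 203915)*(171345 + u(555)) = (-13*(-302) - 203915)*(171345 + 555) = (3926 - 203915)*171900 = -199989*171900 = -34378109100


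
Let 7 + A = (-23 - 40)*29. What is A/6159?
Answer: -1834/6159 ≈ -0.29778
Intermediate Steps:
A = -1834 (A = -7 + (-23 - 40)*29 = -7 - 63*29 = -7 - 1827 = -1834)
A/6159 = -1834/6159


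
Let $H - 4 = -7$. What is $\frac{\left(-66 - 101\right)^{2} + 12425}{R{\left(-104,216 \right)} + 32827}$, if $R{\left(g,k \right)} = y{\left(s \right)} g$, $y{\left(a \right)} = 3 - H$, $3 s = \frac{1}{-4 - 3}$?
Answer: $\frac{40314}{32203} \approx 1.2519$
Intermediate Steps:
$H = -3$ ($H = 4 - 7 = -3$)
$s = - \frac{1}{21}$ ($s = \frac{1}{3 \left(-4 - 3\right)} = \frac{1}{3 \left(-7\right)} = \frac{1}{3} \left(- \frac{1}{7}\right) = - \frac{1}{21} \approx -0.047619$)
$y{\left(a \right)} = 6$ ($y{\left(a \right)} = 3 - -3 = 3 + 3 = 6$)
$R{\left(g,k \right)} = 6 g$
$\frac{\left(-66 - 101\right)^{2} + 12425}{R{\left(-104,216 \right)} + 32827} = \frac{\left(-66 - 101\right)^{2} + 12425}{6 \left(-104\right) + 32827} = \frac{\left(-167\right)^{2} + 12425}{-624 + 32827} = \frac{27889 + 12425}{32203} = 40314 \cdot \frac{1}{32203} = \frac{40314}{32203}$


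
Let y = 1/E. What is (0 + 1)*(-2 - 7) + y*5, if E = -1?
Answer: -14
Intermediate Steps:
y = -1 (y = 1/(-1) = -1)
(0 + 1)*(-2 - 7) + y*5 = (0 + 1)*(-2 - 7) - 1*5 = 1*(-9) - 5 = -9 - 5 = -14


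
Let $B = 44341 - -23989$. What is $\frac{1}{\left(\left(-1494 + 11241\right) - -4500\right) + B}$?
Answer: $\frac{1}{82577} \approx 1.211 \cdot 10^{-5}$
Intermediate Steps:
$B = 68330$ ($B = 44341 + 23989 = 68330$)
$\frac{1}{\left(\left(-1494 + 11241\right) - -4500\right) + B} = \frac{1}{\left(\left(-1494 + 11241\right) - -4500\right) + 68330} = \frac{1}{\left(9747 + \left(-3029 + 7529\right)\right) + 68330} = \frac{1}{\left(9747 + 4500\right) + 68330} = \frac{1}{14247 + 68330} = \frac{1}{82577}$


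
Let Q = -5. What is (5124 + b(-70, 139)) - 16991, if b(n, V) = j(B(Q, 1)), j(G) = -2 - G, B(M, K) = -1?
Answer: -11868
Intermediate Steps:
b(n, V) = -1 (b(n, V) = -2 - 1*(-1) = -2 + 1 = -1)
(5124 + b(-70, 139)) - 16991 = (5124 - 1) - 16991 = 5123 - 16991 = -11868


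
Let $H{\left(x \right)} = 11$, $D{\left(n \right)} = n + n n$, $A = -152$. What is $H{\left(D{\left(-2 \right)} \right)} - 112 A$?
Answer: $17035$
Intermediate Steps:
$D{\left(n \right)} = n + n^{2}$
$H{\left(D{\left(-2 \right)} \right)} - 112 A = 11 - -17024 = 11 + 17024 = 17035$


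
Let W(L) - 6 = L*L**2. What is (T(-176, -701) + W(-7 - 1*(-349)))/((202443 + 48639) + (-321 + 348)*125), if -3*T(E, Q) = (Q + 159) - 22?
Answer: 40001882/254457 ≈ 157.20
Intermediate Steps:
T(E, Q) = -137/3 - Q/3 (T(E, Q) = -((Q + 159) - 22)/3 = -((159 + Q) - 22)/3 = -(137 + Q)/3 = -137/3 - Q/3)
W(L) = 6 + L**3 (W(L) = 6 + L*L**2 = 6 + L**3)
(T(-176, -701) + W(-7 - 1*(-349)))/((202443 + 48639) + (-321 + 348)*125) = ((-137/3 - 1/3*(-701)) + (6 + (-7 - 1*(-349))**3))/((202443 + 48639) + (-321 + 348)*125) = ((-137/3 + 701/3) + (6 + (-7 + 349)**3))/(251082 + 27*125) = (188 + (6 + 342**3))/(251082 + 3375) = (188 + (6 + 40001688))/254457 = (188 + 40001694)*(1/254457) = 40001882*(1/254457) = 40001882/254457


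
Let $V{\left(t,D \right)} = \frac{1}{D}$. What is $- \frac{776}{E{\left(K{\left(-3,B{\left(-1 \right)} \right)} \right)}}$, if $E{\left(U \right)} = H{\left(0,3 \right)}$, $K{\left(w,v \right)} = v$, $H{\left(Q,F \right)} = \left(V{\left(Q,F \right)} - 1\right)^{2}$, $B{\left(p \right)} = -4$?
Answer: $-1746$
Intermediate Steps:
$H{\left(Q,F \right)} = \left(-1 + \frac{1}{F}\right)^{2}$ ($H{\left(Q,F \right)} = \left(\frac{1}{F} - 1\right)^{2} = \left(-1 + \frac{1}{F}\right)^{2}$)
$E{\left(U \right)} = \frac{4}{9}$ ($E{\left(U \right)} = \frac{\left(-1 + 3\right)^{2}}{9} = \frac{2^{2}}{9} = \frac{1}{9} \cdot 4 = \frac{4}{9}$)
$- \frac{776}{E{\left(K{\left(-3,B{\left(-1 \right)} \right)} \right)}} = - \frac{776}{\frac{4}{9}} = \left(-776\right) \frac{9}{4} = -1746$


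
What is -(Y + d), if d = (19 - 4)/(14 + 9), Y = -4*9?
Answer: 813/23 ≈ 35.348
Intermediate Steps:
Y = -36
d = 15/23 ≈ 0.65217
-(Y + d) = -(-36 + 15/23) = -1*(-813/23) = 813/23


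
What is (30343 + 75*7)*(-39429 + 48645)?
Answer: 284479488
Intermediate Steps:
(30343 + 75*7)*(-39429 + 48645) = (30343 + 525)*9216 = 30868*9216 = 284479488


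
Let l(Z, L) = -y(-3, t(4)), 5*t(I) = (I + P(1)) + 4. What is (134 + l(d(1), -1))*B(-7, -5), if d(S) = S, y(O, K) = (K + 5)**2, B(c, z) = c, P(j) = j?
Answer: -15358/25 ≈ -614.32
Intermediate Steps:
t(I) = 1 + I/5 (t(I) = ((I + 1) + 4)/5 = ((1 + I) + 4)/5 = (5 + I)/5 = 1 + I/5)
y(O, K) = (5 + K)**2
l(Z, L) = -1156/25 (l(Z, L) = -(5 + (1 + (1/5)*4))**2 = -(5 + (1 + 4/5))**2 = -(5 + 9/5)**2 = -(34/5)**2 = -1*1156/25 = -1156/25)
(134 + l(d(1), -1))*B(-7, -5) = (134 - 1156/25)*(-7) = (2194/25)*(-7) = -15358/25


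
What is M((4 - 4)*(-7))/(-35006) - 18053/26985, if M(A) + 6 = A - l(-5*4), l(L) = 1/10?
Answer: -180513917/269896260 ≈ -0.66883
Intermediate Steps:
l(L) = ⅒
M(A) = -61/10 + A (M(A) = -6 + (A - 1*⅒) = -6 + (A - ⅒) = -6 + (-⅒ + A) = -61/10 + A)
M((4 - 4)*(-7))/(-35006) - 18053/26985 = (-61/10 + (4 - 4)*(-7))/(-35006) - 18053/26985 = (-61/10 + 0*(-7))*(-1/35006) - 18053*1/26985 = (-61/10 + 0)*(-1/35006) - 2579/3855 = -61/10*(-1/35006) - 2579/3855 = 61/350060 - 2579/3855 = -180513917/269896260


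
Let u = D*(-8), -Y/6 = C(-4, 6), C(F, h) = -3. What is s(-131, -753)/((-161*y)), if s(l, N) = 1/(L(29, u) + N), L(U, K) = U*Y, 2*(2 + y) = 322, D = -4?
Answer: 1/5913369 ≈ 1.6911e-7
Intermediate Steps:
Y = 18 (Y = -6*(-3) = 18)
u = 32 (u = -4*(-8) = 32)
y = 159 (y = -2 + (½)*322 = -2 + 161 = 159)
L(U, K) = 18*U (L(U, K) = U*18 = 18*U)
s(l, N) = 1/(522 + N) (s(l, N) = 1/(18*29 + N) = 1/(522 + N))
s(-131, -753)/((-161*y)) = 1/((522 - 753)*((-161*159))) = 1/(-231*(-25599)) = -1/231*(-1/25599) = 1/5913369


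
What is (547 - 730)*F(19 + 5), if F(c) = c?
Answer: -4392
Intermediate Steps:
(547 - 730)*F(19 + 5) = (547 - 730)*(19 + 5) = -183*24 = -4392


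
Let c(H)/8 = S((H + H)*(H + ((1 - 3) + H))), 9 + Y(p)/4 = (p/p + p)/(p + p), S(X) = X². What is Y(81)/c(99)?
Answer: -43/15248866248 ≈ -2.8199e-9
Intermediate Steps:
Y(p) = -36 + 2*(1 + p)/p (Y(p) = -36 + 4*((p/p + p)/(p + p)) = -36 + 4*((1 + p)/((2*p))) = -36 + 4*((1 + p)*(1/(2*p))) = -36 + 4*((1 + p)/(2*p)) = -36 + 2*(1 + p)/p)
c(H) = 32*H²*(-2 + 2*H)² (c(H) = 8*((H + H)*(H + ((1 - 3) + H)))² = 8*((2*H)*(H + (-2 + H)))² = 8*((2*H)*(-2 + 2*H))² = 8*(2*H*(-2 + 2*H))² = 8*(4*H²*(-2 + 2*H)²) = 32*H²*(-2 + 2*H)²)
Y(81)/c(99) = (-34 + 2/81)/((128*99²*(-1 + 99)²)) = (-34 + 2*(1/81))/((128*9801*98²)) = (-34 + 2/81)/((128*9801*9604)) = -2752/81/12048486912 = -2752/81*1/12048486912 = -43/15248866248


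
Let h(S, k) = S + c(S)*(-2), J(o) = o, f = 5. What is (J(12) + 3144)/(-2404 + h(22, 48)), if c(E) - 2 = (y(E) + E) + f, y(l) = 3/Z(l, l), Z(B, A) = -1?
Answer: -1578/1217 ≈ -1.2966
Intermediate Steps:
y(l) = -3 (y(l) = 3/(-1) = 3*(-1) = -3)
c(E) = 4 + E (c(E) = 2 + ((-3 + E) + 5) = 2 + (2 + E) = 4 + E)
h(S, k) = -8 - S (h(S, k) = S + (4 + S)*(-2) = S + (-8 - 2*S) = -8 - S)
(J(12) + 3144)/(-2404 + h(22, 48)) = (12 + 3144)/(-2404 + (-8 - 1*22)) = 3156/(-2404 + (-8 - 22)) = 3156/(-2404 - 30) = 3156/(-2434) = 3156*(-1/2434) = -1578/1217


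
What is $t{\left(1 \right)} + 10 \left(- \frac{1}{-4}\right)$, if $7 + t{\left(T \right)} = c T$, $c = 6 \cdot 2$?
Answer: $\frac{15}{2} \approx 7.5$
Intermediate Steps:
$c = 12$
$t{\left(T \right)} = -7 + 12 T$
$t{\left(1 \right)} + 10 \left(- \frac{1}{-4}\right) = \left(-7 + 12 \cdot 1\right) + 10 \left(- \frac{1}{-4}\right) = \left(-7 + 12\right) + 10 \left(\left(-1\right) \left(- \frac{1}{4}\right)\right) = 5 + 10 \cdot \frac{1}{4} = 5 + \frac{5}{2} = \frac{15}{2}$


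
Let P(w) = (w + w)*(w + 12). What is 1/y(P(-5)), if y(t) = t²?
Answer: 1/4900 ≈ 0.00020408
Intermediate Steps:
P(w) = 2*w*(12 + w) (P(w) = (2*w)*(12 + w) = 2*w*(12 + w))
1/y(P(-5)) = 1/((2*(-5)*(12 - 5))²) = 1/((2*(-5)*7)²) = 1/((-70)²) = 1/4900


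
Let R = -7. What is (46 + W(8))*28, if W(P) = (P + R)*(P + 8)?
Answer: 1736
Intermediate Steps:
W(P) = (-7 + P)*(8 + P) (W(P) = (P - 7)*(P + 8) = (-7 + P)*(8 + P))
(46 + W(8))*28 = (46 + (-56 + 8 + 8²))*28 = (46 + (-56 + 8 + 64))*28 = (46 + 16)*28 = 62*28 = 1736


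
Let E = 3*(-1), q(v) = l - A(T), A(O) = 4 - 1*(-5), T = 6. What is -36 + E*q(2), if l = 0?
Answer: -9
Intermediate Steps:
A(O) = 9 (A(O) = 4 + 5 = 9)
q(v) = -9 (q(v) = 0 - 1*9 = 0 - 9 = -9)
E = -3
-36 + E*q(2) = -36 - 3*(-9) = -36 + 27 = -9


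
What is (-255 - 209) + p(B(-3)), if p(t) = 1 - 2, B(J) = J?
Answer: -465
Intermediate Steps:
p(t) = -1
(-255 - 209) + p(B(-3)) = (-255 - 209) - 1 = -464 - 1 = -465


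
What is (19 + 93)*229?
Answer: 25648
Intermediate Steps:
(19 + 93)*229 = 112*229 = 25648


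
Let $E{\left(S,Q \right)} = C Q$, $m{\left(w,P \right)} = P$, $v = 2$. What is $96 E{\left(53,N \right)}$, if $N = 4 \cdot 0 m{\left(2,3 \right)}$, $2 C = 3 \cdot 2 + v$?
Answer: $0$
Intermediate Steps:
$C = 4$ ($C = \frac{3 \cdot 2 + 2}{2} = \frac{6 + 2}{2} = \frac{1}{2} \cdot 8 = 4$)
$N = 0$ ($N = 4 \cdot 0 \cdot 3 = 0 \cdot 3 = 0$)
$E{\left(S,Q \right)} = 4 Q$
$96 E{\left(53,N \right)} = 96 \cdot 4 \cdot 0 = 96 \cdot 0 = 0$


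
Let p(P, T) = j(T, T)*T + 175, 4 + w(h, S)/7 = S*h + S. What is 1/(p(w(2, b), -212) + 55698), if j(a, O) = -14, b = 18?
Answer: 1/58841 ≈ 1.6995e-5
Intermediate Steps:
w(h, S) = -28 + 7*S + 7*S*h (w(h, S) = -28 + 7*(S*h + S) = -28 + 7*(S + S*h) = -28 + (7*S + 7*S*h) = -28 + 7*S + 7*S*h)
p(P, T) = 175 - 14*T (p(P, T) = -14*T + 175 = 175 - 14*T)
1/(p(w(2, b), -212) + 55698) = 1/((175 - 14*(-212)) + 55698) = 1/((175 + 2968) + 55698) = 1/(3143 + 55698) = 1/58841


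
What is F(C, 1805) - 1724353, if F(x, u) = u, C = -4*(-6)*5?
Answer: -1722548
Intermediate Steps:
C = 120 (C = 24*5 = 120)
F(C, 1805) - 1724353 = 1805 - 1724353 = -1722548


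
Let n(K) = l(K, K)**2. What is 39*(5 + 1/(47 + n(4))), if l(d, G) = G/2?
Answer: 3328/17 ≈ 195.76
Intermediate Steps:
l(d, G) = G/2 (l(d, G) = G*(1/2) = G/2)
n(K) = K**2/4 (n(K) = (K/2)**2 = K**2/4)
39*(5 + 1/(47 + n(4))) = 39*(5 + 1/(47 + (1/4)*4**2)) = 39*(5 + 1/(47 + (1/4)*16)) = 39*(5 + 1/(47 + 4)) = 39*(5 + 1/51) = 39*(256/51) = 3328/17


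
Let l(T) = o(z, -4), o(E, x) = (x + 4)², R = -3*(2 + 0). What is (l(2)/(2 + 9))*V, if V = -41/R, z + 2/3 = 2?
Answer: 0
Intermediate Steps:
z = 4/3 (z = -⅔ + 2 = 4/3 ≈ 1.3333)
R = -6 (R = -3*2 = -6)
o(E, x) = (4 + x)²
l(T) = 0 (l(T) = (4 - 4)² = 0² = 0)
V = 41/6 (V = -41/(-6) = -41*(-⅙) = 41/6 ≈ 6.8333)
(l(2)/(2 + 9))*V = (0/(2 + 9))*(41/6) = (0/11)*(41/6) = (0*(1/11))*(41/6) = 0*(41/6) = 0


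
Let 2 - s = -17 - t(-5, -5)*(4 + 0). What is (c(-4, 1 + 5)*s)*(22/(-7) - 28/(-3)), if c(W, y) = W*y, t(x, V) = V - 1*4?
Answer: 17680/7 ≈ 2525.7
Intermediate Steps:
t(x, V) = -4 + V (t(x, V) = V - 4 = -4 + V)
s = -17 (s = 2 - (-17 - (-4 - 5)*(4 + 0)) = 2 - (-17 - (-9)*4) = 2 - (-17 - 1*(-36)) = 2 - (-17 + 36) = 2 - 1*19 = 2 - 19 = -17)
(c(-4, 1 + 5)*s)*(22/(-7) - 28/(-3)) = (-4*(1 + 5)*(-17))*(22/(-7) - 28/(-3)) = (-4*6*(-17))*(22*(-⅐) - 28*(-⅓)) = (-24*(-17))*(-22/7 + 28/3) = 408*(130/21) = 17680/7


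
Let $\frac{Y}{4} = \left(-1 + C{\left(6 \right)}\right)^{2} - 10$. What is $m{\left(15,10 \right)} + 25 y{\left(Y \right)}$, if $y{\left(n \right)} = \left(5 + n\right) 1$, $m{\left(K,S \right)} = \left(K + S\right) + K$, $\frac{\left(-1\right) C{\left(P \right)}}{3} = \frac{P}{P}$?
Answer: $765$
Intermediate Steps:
$C{\left(P \right)} = -3$ ($C{\left(P \right)} = - 3 \frac{P}{P} = \left(-3\right) 1 = -3$)
$m{\left(K,S \right)} = S + 2 K$
$Y = 24$ ($Y = 4 \left(\left(-1 - 3\right)^{2} - 10\right) = 4 \left(\left(-4\right)^{2} - 10\right) = 4 \left(16 - 10\right) = 4 \cdot 6 = 24$)
$y{\left(n \right)} = 5 + n$
$m{\left(15,10 \right)} + 25 y{\left(Y \right)} = \left(10 + 2 \cdot 15\right) + 25 \left(5 + 24\right) = \left(10 + 30\right) + 25 \cdot 29 = 40 + 725 = 765$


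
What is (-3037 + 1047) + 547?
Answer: -1443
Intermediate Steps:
(-3037 + 1047) + 547 = -1990 + 547 = -1443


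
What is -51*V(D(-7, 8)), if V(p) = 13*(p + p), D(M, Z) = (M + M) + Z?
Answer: 7956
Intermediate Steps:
D(M, Z) = Z + 2*M (D(M, Z) = 2*M + Z = Z + 2*M)
V(p) = 26*p (V(p) = 13*(2*p) = 26*p)
-51*V(D(-7, 8)) = -1326*(8 + 2*(-7)) = -1326*(8 - 14) = -1326*(-6) = -51*(-156) = 7956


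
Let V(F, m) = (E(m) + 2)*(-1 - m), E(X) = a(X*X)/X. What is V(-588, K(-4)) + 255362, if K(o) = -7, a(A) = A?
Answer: 255332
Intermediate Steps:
E(X) = X (E(X) = (X*X)/X = X²/X = X)
V(F, m) = (-1 - m)*(2 + m) (V(F, m) = (m + 2)*(-1 - m) = (2 + m)*(-1 - m) = (-1 - m)*(2 + m))
V(-588, K(-4)) + 255362 = (-2 - 1*(-7)² - 3*(-7)) + 255362 = (-2 - 1*49 + 21) + 255362 = (-2 - 49 + 21) + 255362 = -30 + 255362 = 255332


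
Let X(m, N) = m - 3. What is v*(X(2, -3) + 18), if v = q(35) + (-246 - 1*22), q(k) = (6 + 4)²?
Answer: -2856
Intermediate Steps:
X(m, N) = -3 + m
q(k) = 100 (q(k) = 10² = 100)
v = -168 (v = 100 + (-246 - 1*22) = 100 + (-246 - 22) = 100 - 268 = -168)
v*(X(2, -3) + 18) = -168*((-3 + 2) + 18) = -168*(-1 + 18) = -168*17 = -2856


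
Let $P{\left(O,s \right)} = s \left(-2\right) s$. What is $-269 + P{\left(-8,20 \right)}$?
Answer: $-1069$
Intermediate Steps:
$P{\left(O,s \right)} = - 2 s^{2}$ ($P{\left(O,s \right)} = - 2 s s = - 2 s^{2}$)
$-269 + P{\left(-8,20 \right)} = -269 - 2 \cdot 20^{2} = -269 - 800 = -1069$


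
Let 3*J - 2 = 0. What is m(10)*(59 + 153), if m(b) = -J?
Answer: -424/3 ≈ -141.33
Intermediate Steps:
J = ⅔ (J = ⅔ + (⅓)*0 = ⅔ + 0 = ⅔ ≈ 0.66667)
m(b) = -⅔ (m(b) = -1*⅔ = -⅔)
m(10)*(59 + 153) = -2*(59 + 153)/3 = -⅔*212 = -424/3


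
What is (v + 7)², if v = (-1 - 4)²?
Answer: 1024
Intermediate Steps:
v = 25 (v = (-5)² = 25)
(v + 7)² = (25 + 7)² = 32² = 1024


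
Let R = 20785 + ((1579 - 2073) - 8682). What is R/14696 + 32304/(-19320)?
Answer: -10435571/11830280 ≈ -0.88211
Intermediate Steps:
R = 11609 (R = 20785 + (-494 - 8682) = 20785 - 9176 = 11609)
R/14696 + 32304/(-19320) = 11609/14696 + 32304/(-19320) = 11609*(1/14696) + 32304*(-1/19320) = 11609/14696 - 1346/805 = -10435571/11830280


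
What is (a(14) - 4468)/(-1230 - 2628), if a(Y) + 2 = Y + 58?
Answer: 733/643 ≈ 1.1400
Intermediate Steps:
a(Y) = 56 + Y (a(Y) = -2 + (Y + 58) = -2 + (58 + Y) = 56 + Y)
(a(14) - 4468)/(-1230 - 2628) = ((56 + 14) - 4468)/(-1230 - 2628) = (70 - 4468)/(-3858) = -4398*(-1/3858) = 733/643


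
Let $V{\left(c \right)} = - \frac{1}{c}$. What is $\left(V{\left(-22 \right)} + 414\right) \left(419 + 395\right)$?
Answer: $337033$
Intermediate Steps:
$\left(V{\left(-22 \right)} + 414\right) \left(419 + 395\right) = \left(- \frac{1}{-22} + 414\right) \left(419 + 395\right) = \left(\left(-1\right) \left(- \frac{1}{22}\right) + 414\right) 814 = \left(\frac{1}{22} + 414\right) 814 = \frac{9109}{22} \cdot 814 = 337033$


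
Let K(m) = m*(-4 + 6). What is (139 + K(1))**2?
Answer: 19881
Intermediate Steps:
K(m) = 2*m (K(m) = m*2 = 2*m)
(139 + K(1))**2 = (139 + 2*1)**2 = (139 + 2)**2 = 141**2 = 19881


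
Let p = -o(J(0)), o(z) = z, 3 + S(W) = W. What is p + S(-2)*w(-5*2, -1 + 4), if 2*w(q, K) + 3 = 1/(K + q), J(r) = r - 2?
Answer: 69/7 ≈ 9.8571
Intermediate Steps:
S(W) = -3 + W
J(r) = -2 + r
p = 2 (p = -(-2 + 0) = -1*(-2) = 2)
w(q, K) = -3/2 + 1/(2*(K + q))
p + S(-2)*w(-5*2, -1 + 4) = 2 + (-3 - 2)*((1 - 3*(-1 + 4) - (-15)*2)/(2*((-1 + 4) - 5*2))) = 2 - 5*(1 - 3*3 - 3*(-10))/(2*(3 - 10)) = 2 - 5*(1 - 9 + 30)/(2*(-7)) = 2 - 5*(-1)*22/(2*7) = 2 - 5*(-11/7) = 2 + 55/7 = 69/7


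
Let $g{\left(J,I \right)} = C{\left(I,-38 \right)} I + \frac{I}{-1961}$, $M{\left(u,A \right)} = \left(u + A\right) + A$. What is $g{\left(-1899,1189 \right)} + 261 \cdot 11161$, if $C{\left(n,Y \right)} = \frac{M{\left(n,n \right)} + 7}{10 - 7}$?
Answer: $\frac{25470541022}{5883} \approx 4.3295 \cdot 10^{6}$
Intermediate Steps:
$M{\left(u,A \right)} = u + 2 A$ ($M{\left(u,A \right)} = \left(A + u\right) + A = u + 2 A$)
$C{\left(n,Y \right)} = \frac{7}{3} + n$ ($C{\left(n,Y \right)} = \frac{\left(n + 2 n\right) + 7}{10 - 7} = \frac{3 n + 7}{3} = \left(7 + 3 n\right) \frac{1}{3} = \frac{7}{3} + n$)
$g{\left(J,I \right)} = - \frac{I}{1961} + I \left(\frac{7}{3} + I\right)$ ($g{\left(J,I \right)} = \left(\frac{7}{3} + I\right) I + \frac{I}{-1961} = I \left(\frac{7}{3} + I\right) + I \left(- \frac{1}{1961}\right) = I \left(\frac{7}{3} + I\right) - \frac{I}{1961} = - \frac{I}{1961} + I \left(\frac{7}{3} + I\right)$)
$g{\left(-1899,1189 \right)} + 261 \cdot 11161 = \frac{1}{5883} \cdot 1189 \left(13724 + 5883 \cdot 1189\right) + 261 \cdot 11161 = \frac{1}{5883} \cdot 1189 \left(13724 + 6994887\right) + 2913021 = \frac{1}{5883} \cdot 1189 \cdot 7008611 + 2913021 = \frac{8333238479}{5883} + 2913021 = \frac{25470541022}{5883}$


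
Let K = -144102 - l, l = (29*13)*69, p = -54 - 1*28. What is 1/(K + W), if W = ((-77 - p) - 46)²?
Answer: -1/168434 ≈ -5.9370e-6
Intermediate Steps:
p = -82 (p = -54 - 28 = -82)
l = 26013 (l = 377*69 = 26013)
W = 1681 (W = ((-77 - 1*(-82)) - 46)² = ((-77 + 82) - 46)² = (5 - 46)² = (-41)² = 1681)
K = -170115 (K = -144102 - 1*26013 = -144102 - 26013 = -170115)
1/(K + W) = 1/(-170115 + 1681) = 1/(-168434) = -1/168434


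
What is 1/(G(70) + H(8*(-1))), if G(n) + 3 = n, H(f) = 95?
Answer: 1/162 ≈ 0.0061728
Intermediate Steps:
G(n) = -3 + n
1/(G(70) + H(8*(-1))) = 1/((-3 + 70) + 95) = 1/(67 + 95) = 1/162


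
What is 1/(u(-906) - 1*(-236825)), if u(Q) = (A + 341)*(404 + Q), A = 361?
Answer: -1/115579 ≈ -8.6521e-6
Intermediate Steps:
u(Q) = 283608 + 702*Q (u(Q) = (361 + 341)*(404 + Q) = 702*(404 + Q) = 283608 + 702*Q)
1/(u(-906) - 1*(-236825)) = 1/((283608 + 702*(-906)) - 1*(-236825)) = 1/((283608 - 636012) + 236825) = 1/(-352404 + 236825) = 1/(-115579) = -1/115579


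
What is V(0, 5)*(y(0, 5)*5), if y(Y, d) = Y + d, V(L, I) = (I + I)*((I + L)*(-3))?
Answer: -3750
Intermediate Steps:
V(L, I) = 2*I*(-3*I - 3*L) (V(L, I) = (2*I)*(-3*I - 3*L) = 2*I*(-3*I - 3*L))
V(0, 5)*(y(0, 5)*5) = (-6*5*(5 + 0))*((0 + 5)*5) = (-6*5*5)*(5*5) = -150*25 = -3750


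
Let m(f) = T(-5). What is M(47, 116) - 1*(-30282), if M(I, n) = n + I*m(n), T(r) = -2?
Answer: 30304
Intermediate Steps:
m(f) = -2
M(I, n) = n - 2*I (M(I, n) = n + I*(-2) = n - 2*I)
M(47, 116) - 1*(-30282) = (116 - 2*47) - 1*(-30282) = (116 - 94) + 30282 = 22 + 30282 = 30304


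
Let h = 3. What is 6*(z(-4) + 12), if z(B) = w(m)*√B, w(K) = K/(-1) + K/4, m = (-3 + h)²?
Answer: 72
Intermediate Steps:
m = 0 (m = (-3 + 3)² = 0² = 0)
w(K) = -3*K/4 (w(K) = K*(-1) + K*(¼) = -K + K/4 = -3*K/4)
z(B) = 0 (z(B) = (-¾*0)*√B = 0*√B = 0)
6*(z(-4) + 12) = 6*(0 + 12) = 6*12 = 72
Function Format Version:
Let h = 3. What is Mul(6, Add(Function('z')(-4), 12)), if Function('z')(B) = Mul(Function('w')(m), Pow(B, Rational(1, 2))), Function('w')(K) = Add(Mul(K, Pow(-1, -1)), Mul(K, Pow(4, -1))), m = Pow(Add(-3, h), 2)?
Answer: 72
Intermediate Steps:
m = 0 (m = Pow(Add(-3, 3), 2) = Pow(0, 2) = 0)
Function('w')(K) = Mul(Rational(-3, 4), K) (Function('w')(K) = Add(Mul(K, -1), Mul(K, Rational(1, 4))) = Add(Mul(-1, K), Mul(Rational(1, 4), K)) = Mul(Rational(-3, 4), K))
Function('z')(B) = 0 (Function('z')(B) = Mul(Mul(Rational(-3, 4), 0), Pow(B, Rational(1, 2))) = Mul(0, Pow(B, Rational(1, 2))) = 0)
Mul(6, Add(Function('z')(-4), 12)) = Mul(6, Add(0, 12)) = Mul(6, 12) = 72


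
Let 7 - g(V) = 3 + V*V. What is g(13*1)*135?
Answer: -22275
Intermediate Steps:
g(V) = 4 - V**2 (g(V) = 7 - (3 + V*V) = 7 - (3 + V**2) = 7 + (-3 - V**2) = 4 - V**2)
g(13*1)*135 = (4 - (13*1)**2)*135 = (4 - 1*13**2)*135 = (4 - 1*169)*135 = (4 - 169)*135 = -165*135 = -22275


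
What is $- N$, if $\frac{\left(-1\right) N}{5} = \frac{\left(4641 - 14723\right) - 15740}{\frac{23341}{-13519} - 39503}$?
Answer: $\frac{872719045}{267032199} \approx 3.2682$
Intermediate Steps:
$N = - \frac{872719045}{267032199}$ ($N = - 5 \frac{\left(4641 - 14723\right) - 15740}{\frac{23341}{-13519} - 39503} = - 5 \frac{\left(4641 - 14723\right) - 15740}{23341 \left(- \frac{1}{13519}\right) - 39503} = - 5 \frac{-10082 - 15740}{- \frac{23341}{13519} - 39503} = - 5 \left(- \frac{25822}{- \frac{534064398}{13519}}\right) = - 5 \left(\left(-25822\right) \left(- \frac{13519}{534064398}\right)\right) = \left(-5\right) \frac{174543809}{267032199} = - \frac{872719045}{267032199} \approx -3.2682$)
$- N = \left(-1\right) \left(- \frac{872719045}{267032199}\right) = \frac{872719045}{267032199}$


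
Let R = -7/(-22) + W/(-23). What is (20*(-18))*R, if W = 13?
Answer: 22500/253 ≈ 88.933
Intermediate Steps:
R = -125/506 (R = -7/(-22) + 13/(-23) = -7*(-1/22) + 13*(-1/23) = 7/22 - 13/23 = -125/506 ≈ -0.24704)
(20*(-18))*R = (20*(-18))*(-125/506) = -360*(-125/506) = 22500/253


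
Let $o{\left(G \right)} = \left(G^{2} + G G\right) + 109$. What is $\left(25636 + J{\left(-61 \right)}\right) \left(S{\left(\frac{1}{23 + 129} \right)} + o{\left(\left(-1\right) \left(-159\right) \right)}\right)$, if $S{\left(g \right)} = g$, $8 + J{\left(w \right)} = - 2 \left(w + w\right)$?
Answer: $\frac{24908245362}{19} \approx 1.311 \cdot 10^{9}$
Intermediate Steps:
$J{\left(w \right)} = -8 - 4 w$ ($J{\left(w \right)} = -8 - 2 \left(w + w\right) = -8 - 2 \cdot 2 w = -8 - 4 w$)
$o{\left(G \right)} = 109 + 2 G^{2}$ ($o{\left(G \right)} = \left(G^{2} + G^{2}\right) + 109 = 2 G^{2} + 109 = 109 + 2 G^{2}$)
$\left(25636 + J{\left(-61 \right)}\right) \left(S{\left(\frac{1}{23 + 129} \right)} + o{\left(\left(-1\right) \left(-159\right) \right)}\right) = \left(25636 - -236\right) \left(\frac{1}{23 + 129} + \left(109 + 2 \left(\left(-1\right) \left(-159\right)\right)^{2}\right)\right) = \left(25636 + \left(-8 + 244\right)\right) \left(\frac{1}{152} + \left(109 + 2 \cdot 159^{2}\right)\right) = \left(25636 + 236\right) \left(\frac{1}{152} + \left(109 + 2 \cdot 25281\right)\right) = 25872 \left(\frac{1}{152} + \left(109 + 50562\right)\right) = 25872 \left(\frac{1}{152} + 50671\right) = 25872 \cdot \frac{7701993}{152} = \frac{24908245362}{19}$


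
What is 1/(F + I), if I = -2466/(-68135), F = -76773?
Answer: -68135/5230925889 ≈ -1.3025e-5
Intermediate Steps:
I = 2466/68135 (I = -2466*(-1/68135) = 2466/68135 ≈ 0.036193)
1/(F + I) = 1/(-76773 + 2466/68135) = 1/(-5230925889/68135) = -68135/5230925889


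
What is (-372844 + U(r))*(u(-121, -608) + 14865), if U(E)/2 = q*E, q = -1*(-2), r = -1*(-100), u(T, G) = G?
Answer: -5309934108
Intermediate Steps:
r = 100
q = 2
U(E) = 4*E (U(E) = 2*(2*E) = 4*E)
(-372844 + U(r))*(u(-121, -608) + 14865) = (-372844 + 4*100)*(-608 + 14865) = (-372844 + 400)*14257 = -372444*14257 = -5309934108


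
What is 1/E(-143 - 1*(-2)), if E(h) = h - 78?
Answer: -1/219 ≈ -0.0045662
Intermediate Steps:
E(h) = -78 + h
1/E(-143 - 1*(-2)) = 1/(-78 + (-143 - 1*(-2))) = 1/(-78 + (-143 + 2)) = 1/(-78 - 141) = 1/(-219) = -1/219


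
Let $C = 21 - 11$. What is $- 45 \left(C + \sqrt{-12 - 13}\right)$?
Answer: $-450 - 225 i \approx -450.0 - 225.0 i$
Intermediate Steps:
$C = 10$
$- 45 \left(C + \sqrt{-12 - 13}\right) = - 45 \left(10 + \sqrt{-12 - 13}\right) = - 45 \left(10 + \sqrt{-25}\right) = - 45 \left(10 + 5 i\right) = -450 - 225 i$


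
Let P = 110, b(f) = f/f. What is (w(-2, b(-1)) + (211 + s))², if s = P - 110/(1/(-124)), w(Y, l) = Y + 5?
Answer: 194993296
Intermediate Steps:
b(f) = 1
w(Y, l) = 5 + Y
s = 13750 (s = 110 - 110/(1/(-124)) = 110 - 110/(-1/124) = 110 - 110*(-124) = 110 - 1*(-13640) = 110 + 13640 = 13750)
(w(-2, b(-1)) + (211 + s))² = ((5 - 2) + (211 + 13750))² = (3 + 13961)² = 13964² = 194993296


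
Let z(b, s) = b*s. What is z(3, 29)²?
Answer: 7569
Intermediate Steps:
z(3, 29)² = (3*29)² = 87² = 7569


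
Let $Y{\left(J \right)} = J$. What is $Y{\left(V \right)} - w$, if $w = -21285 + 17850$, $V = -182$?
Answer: $3253$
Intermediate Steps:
$w = -3435$
$Y{\left(V \right)} - w = -182 - -3435 = -182 + 3435 = 3253$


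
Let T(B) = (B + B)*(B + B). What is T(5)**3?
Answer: 1000000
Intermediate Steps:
T(B) = 4*B**2 (T(B) = (2*B)*(2*B) = 4*B**2)
T(5)**3 = (4*5**2)**3 = (4*25)**3 = 100**3 = 1000000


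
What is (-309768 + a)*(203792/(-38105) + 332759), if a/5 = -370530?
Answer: -27418547489849454/38105 ≈ -7.1955e+11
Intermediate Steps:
a = -1852650 (a = 5*(-370530) = -1852650)
(-309768 + a)*(203792/(-38105) + 332759) = (-309768 - 1852650)*(203792/(-38105) + 332759) = -2162418*(203792*(-1/38105) + 332759) = -2162418*(-203792/38105 + 332759) = -2162418*12679577903/38105 = -27418547489849454/38105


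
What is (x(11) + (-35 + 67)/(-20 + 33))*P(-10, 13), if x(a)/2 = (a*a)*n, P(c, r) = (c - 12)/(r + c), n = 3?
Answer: -208340/39 ≈ -5342.1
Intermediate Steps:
P(c, r) = (-12 + c)/(c + r)
x(a) = 6*a² (x(a) = 2*((a*a)*3) = 2*(a²*3) = 2*(3*a²) = 6*a²)
(x(11) + (-35 + 67)/(-20 + 33))*P(-10, 13) = (6*11² + (-35 + 67)/(-20 + 33))*((-12 - 10)/(-10 + 13)) = (6*121 + 32/13)*(-22/3) = (726 + 32*(1/13))*((⅓)*(-22)) = (726 + 32/13)*(-22/3) = (9470/13)*(-22/3) = -208340/39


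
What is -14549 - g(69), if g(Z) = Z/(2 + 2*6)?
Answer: -203755/14 ≈ -14554.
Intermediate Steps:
g(Z) = Z/14 (g(Z) = Z/(2 + 12) = Z/14)
-14549 - g(69) = -14549 - 69/14 = -203755/14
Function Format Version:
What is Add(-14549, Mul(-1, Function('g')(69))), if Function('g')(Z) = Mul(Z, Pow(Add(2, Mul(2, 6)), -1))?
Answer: Rational(-203755, 14) ≈ -14554.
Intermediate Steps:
Function('g')(Z) = Mul(Rational(1, 14), Z) (Function('g')(Z) = Mul(Z, Pow(Add(2, 12), -1)) = Mul(Z, Pow(14, -1)) = Mul(Z, Rational(1, 14)) = Mul(Rational(1, 14), Z))
Add(-14549, Mul(-1, Function('g')(69))) = Add(-14549, Mul(-1, Mul(Rational(1, 14), 69))) = Add(-14549, Mul(-1, Rational(69, 14))) = Add(-14549, Rational(-69, 14)) = Rational(-203755, 14)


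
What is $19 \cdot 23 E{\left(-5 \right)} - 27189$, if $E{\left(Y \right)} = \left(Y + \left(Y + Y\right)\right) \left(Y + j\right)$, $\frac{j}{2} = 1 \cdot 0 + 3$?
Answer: $-33744$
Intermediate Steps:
$j = 6$ ($j = 2 \left(1 \cdot 0 + 3\right) = 2 \left(0 + 3\right) = 2 \cdot 3 = 6$)
$E{\left(Y \right)} = 3 Y \left(6 + Y\right)$ ($E{\left(Y \right)} = \left(Y + \left(Y + Y\right)\right) \left(Y + 6\right) = \left(Y + 2 Y\right) \left(6 + Y\right) = 3 Y \left(6 + Y\right)$)
$19 \cdot 23 E{\left(-5 \right)} - 27189 = 19 \cdot 23 \cdot 3 \left(-5\right) \left(6 - 5\right) - 27189 = 437 \cdot 3 \left(-5\right) 1 - 27189 = 437 \left(-15\right) - 27189 = -6555 - 27189 = -33744$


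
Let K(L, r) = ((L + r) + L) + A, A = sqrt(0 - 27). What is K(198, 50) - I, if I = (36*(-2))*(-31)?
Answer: -1786 + 3*I*sqrt(3) ≈ -1786.0 + 5.1962*I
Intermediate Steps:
A = 3*I*sqrt(3) (A = sqrt(-27) = 3*I*sqrt(3) ≈ 5.1962*I)
I = 2232 (I = -72*(-31) = 2232)
K(L, r) = r + 2*L + 3*I*sqrt(3) (K(L, r) = ((L + r) + L) + 3*I*sqrt(3) = (r + 2*L) + 3*I*sqrt(3) = r + 2*L + 3*I*sqrt(3))
K(198, 50) - I = (50 + 2*198 + 3*I*sqrt(3)) - 1*2232 = (50 + 396 + 3*I*sqrt(3)) - 2232 = (446 + 3*I*sqrt(3)) - 2232 = -1786 + 3*I*sqrt(3)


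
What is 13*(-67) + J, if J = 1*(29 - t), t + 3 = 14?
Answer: -853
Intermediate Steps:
t = 11 (t = -3 + 14 = 11)
J = 18 (J = 1*(29 - 1*11) = 1*(29 - 11) = 1*18 = 18)
13*(-67) + J = 13*(-67) + 18 = -871 + 18 = -853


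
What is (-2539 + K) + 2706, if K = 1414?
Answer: 1581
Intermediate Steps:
(-2539 + K) + 2706 = (-2539 + 1414) + 2706 = -1125 + 2706 = 1581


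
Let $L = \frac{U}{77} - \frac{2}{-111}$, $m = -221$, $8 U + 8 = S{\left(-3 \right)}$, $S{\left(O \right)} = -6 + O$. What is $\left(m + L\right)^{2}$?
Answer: $\frac{228365018286001}{4675277376} \approx 48845.0$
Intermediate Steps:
$U = - \frac{17}{8}$ ($U = -1 + \frac{-6 - 3}{8} = -1 + \frac{1}{8} \left(-9\right) = -1 - \frac{9}{8} = - \frac{17}{8} \approx -2.125$)
$L = - \frac{655}{68376}$ ($L = - \frac{17}{8 \cdot 77} - \frac{2}{-111} = \left(- \frac{17}{8}\right) \frac{1}{77} - - \frac{2}{111} = - \frac{17}{616} + \frac{2}{111} = - \frac{655}{68376} \approx -0.0095794$)
$\left(m + L\right)^{2} = \left(-221 - \frac{655}{68376}\right)^{2} = \left(- \frac{15111751}{68376}\right)^{2} = \frac{228365018286001}{4675277376}$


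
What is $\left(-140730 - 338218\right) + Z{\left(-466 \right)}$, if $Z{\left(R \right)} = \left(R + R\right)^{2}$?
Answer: $389676$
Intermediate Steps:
$Z{\left(R \right)} = 4 R^{2}$ ($Z{\left(R \right)} = \left(2 R\right)^{2} = 4 R^{2}$)
$\left(-140730 - 338218\right) + Z{\left(-466 \right)} = \left(-140730 - 338218\right) + 4 \left(-466\right)^{2} = -478948 + 4 \cdot 217156 = -478948 + 868624 = 389676$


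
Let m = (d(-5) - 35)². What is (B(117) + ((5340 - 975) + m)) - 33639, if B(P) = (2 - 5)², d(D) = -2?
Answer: -27896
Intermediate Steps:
m = 1369 (m = (-2 - 35)² = (-37)² = 1369)
B(P) = 9 (B(P) = (-3)² = 9)
(B(117) + ((5340 - 975) + m)) - 33639 = (9 + ((5340 - 975) + 1369)) - 33639 = (9 + (4365 + 1369)) - 33639 = (9 + 5734) - 33639 = 5743 - 33639 = -27896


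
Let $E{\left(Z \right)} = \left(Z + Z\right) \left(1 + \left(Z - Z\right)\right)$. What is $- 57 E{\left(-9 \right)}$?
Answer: $1026$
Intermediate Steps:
$E{\left(Z \right)} = 2 Z$ ($E{\left(Z \right)} = 2 Z \left(1 + 0\right) = 2 Z 1 = 2 Z$)
$- 57 E{\left(-9 \right)} = - 57 \cdot 2 \left(-9\right) = \left(-57\right) \left(-18\right) = 1026$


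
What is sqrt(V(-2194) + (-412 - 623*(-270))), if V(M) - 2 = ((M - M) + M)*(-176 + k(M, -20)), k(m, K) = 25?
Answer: sqrt(499094) ≈ 706.47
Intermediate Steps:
V(M) = 2 - 151*M (V(M) = 2 + ((M - M) + M)*(-176 + 25) = 2 + (0 + M)*(-151) = 2 + M*(-151) = 2 - 151*M)
sqrt(V(-2194) + (-412 - 623*(-270))) = sqrt((2 - 151*(-2194)) + (-412 - 623*(-270))) = sqrt((2 + 331294) + (-412 + 168210)) = sqrt(331296 + 167798) = sqrt(499094)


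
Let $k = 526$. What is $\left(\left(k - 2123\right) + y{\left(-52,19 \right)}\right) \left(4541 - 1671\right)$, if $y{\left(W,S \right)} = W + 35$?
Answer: $-4632180$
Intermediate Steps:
$y{\left(W,S \right)} = 35 + W$
$\left(\left(k - 2123\right) + y{\left(-52,19 \right)}\right) \left(4541 - 1671\right) = \left(\left(526 - 2123\right) + \left(35 - 52\right)\right) \left(4541 - 1671\right) = \left(-1597 - 17\right) 2870 = \left(-1614\right) 2870 = -4632180$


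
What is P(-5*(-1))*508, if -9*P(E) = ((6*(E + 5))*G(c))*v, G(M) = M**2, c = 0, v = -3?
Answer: 0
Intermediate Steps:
P(E) = 0 (P(E) = -(6*(E + 5))*0**2*(-3)/9 = -(6*(5 + E))*0*(-3)/9 = -(30 + 6*E)*0*(-3)/9 = -0*(-3) = -1/9*0 = 0)
P(-5*(-1))*508 = 0*508 = 0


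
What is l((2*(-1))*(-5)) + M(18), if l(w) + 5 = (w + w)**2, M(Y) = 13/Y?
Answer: 7123/18 ≈ 395.72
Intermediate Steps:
l(w) = -5 + 4*w**2 (l(w) = -5 + (w + w)**2 = -5 + (2*w)**2 = -5 + 4*w**2)
l((2*(-1))*(-5)) + M(18) = (-5 + 4*((2*(-1))*(-5))**2) + 13/18 = (-5 + 4*(-2*(-5))**2) + 13*(1/18) = (-5 + 4*10**2) + 13/18 = (-5 + 4*100) + 13/18 = (-5 + 400) + 13/18 = 395 + 13/18 = 7123/18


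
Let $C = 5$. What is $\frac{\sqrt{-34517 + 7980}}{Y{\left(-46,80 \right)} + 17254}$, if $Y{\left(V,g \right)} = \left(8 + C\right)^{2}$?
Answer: $\frac{i \sqrt{26537}}{17423} \approx 0.0093498 i$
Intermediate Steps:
$Y{\left(V,g \right)} = 169$ ($Y{\left(V,g \right)} = \left(8 + 5\right)^{2} = 13^{2} = 169$)
$\frac{\sqrt{-34517 + 7980}}{Y{\left(-46,80 \right)} + 17254} = \frac{\sqrt{-34517 + 7980}}{169 + 17254} = \frac{\sqrt{-26537}}{17423} = i \sqrt{26537} \cdot \frac{1}{17423} = \frac{i \sqrt{26537}}{17423}$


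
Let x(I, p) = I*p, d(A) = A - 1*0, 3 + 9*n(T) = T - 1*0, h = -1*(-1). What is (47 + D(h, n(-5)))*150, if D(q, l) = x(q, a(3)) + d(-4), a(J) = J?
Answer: 6900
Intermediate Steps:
h = 1
n(T) = -1/3 + T/9 (n(T) = -1/3 + (T - 1*0)/9 = -1/3 + (T + 0)/9 = -1/3 + T/9)
d(A) = A (d(A) = A + 0 = A)
D(q, l) = -4 + 3*q (D(q, l) = q*3 - 4 = 3*q - 4 = -4 + 3*q)
(47 + D(h, n(-5)))*150 = (47 + (-4 + 3*1))*150 = (47 + (-4 + 3))*150 = (47 - 1)*150 = 46*150 = 6900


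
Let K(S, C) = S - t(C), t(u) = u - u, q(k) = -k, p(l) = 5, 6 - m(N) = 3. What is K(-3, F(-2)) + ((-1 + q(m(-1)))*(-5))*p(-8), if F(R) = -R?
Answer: 97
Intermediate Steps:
m(N) = 3 (m(N) = 6 - 1*3 = 6 - 3 = 3)
t(u) = 0
K(S, C) = S (K(S, C) = S - 1*0 = S + 0 = S)
K(-3, F(-2)) + ((-1 + q(m(-1)))*(-5))*p(-8) = -3 + ((-1 - 1*3)*(-5))*5 = -3 + ((-1 - 3)*(-5))*5 = -3 - 4*(-5)*5 = -3 + 20*5 = -3 + 100 = 97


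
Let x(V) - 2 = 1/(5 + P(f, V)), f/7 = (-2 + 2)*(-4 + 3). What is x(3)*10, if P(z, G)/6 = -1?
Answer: 10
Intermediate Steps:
f = 0 (f = 7*((-2 + 2)*(-4 + 3)) = 7*(0*(-1)) = 7*0 = 0)
P(z, G) = -6 (P(z, G) = 6*(-1) = -6)
x(V) = 1 (x(V) = 2 + 1/(5 - 6) = 2 + 1/(-1) = 2 - 1 = 1)
x(3)*10 = 1*10 = 10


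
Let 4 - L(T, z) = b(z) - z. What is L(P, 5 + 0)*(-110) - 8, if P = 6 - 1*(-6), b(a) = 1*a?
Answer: -448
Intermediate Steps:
b(a) = a
P = 12 (P = 6 + 6 = 12)
L(T, z) = 4 (L(T, z) = 4 - (z - z) = 4 - 1*0 = 4 + 0 = 4)
L(P, 5 + 0)*(-110) - 8 = 4*(-110) - 8 = -440 - 8 = -448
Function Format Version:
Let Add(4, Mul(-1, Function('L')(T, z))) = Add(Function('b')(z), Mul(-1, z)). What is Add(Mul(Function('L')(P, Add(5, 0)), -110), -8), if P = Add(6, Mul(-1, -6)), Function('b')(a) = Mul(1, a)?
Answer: -448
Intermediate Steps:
Function('b')(a) = a
P = 12 (P = Add(6, 6) = 12)
Function('L')(T, z) = 4 (Function('L')(T, z) = Add(4, Mul(-1, Add(z, Mul(-1, z)))) = Add(4, Mul(-1, 0)) = Add(4, 0) = 4)
Add(Mul(Function('L')(P, Add(5, 0)), -110), -8) = Add(Mul(4, -110), -8) = Add(-440, -8) = -448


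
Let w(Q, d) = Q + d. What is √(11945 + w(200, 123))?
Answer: 2*√3067 ≈ 110.76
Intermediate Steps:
√(11945 + w(200, 123)) = √(11945 + (200 + 123)) = √(11945 + 323) = √12268 = 2*√3067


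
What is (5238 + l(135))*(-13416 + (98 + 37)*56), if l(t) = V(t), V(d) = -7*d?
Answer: -25139808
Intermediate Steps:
l(t) = -7*t
(5238 + l(135))*(-13416 + (98 + 37)*56) = (5238 - 7*135)*(-13416 + (98 + 37)*56) = (5238 - 945)*(-13416 + 135*56) = 4293*(-13416 + 7560) = 4293*(-5856) = -25139808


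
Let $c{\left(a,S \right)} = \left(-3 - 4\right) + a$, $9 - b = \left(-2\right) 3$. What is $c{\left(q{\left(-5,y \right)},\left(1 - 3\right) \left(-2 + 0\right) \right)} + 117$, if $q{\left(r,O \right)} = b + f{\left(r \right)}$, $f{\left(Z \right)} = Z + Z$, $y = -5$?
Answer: $115$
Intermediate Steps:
$b = 15$ ($b = 9 - \left(-2\right) 3 = 9 - -6 = 9 + 6 = 15$)
$f{\left(Z \right)} = 2 Z$
$q{\left(r,O \right)} = 15 + 2 r$
$c{\left(a,S \right)} = -7 + a$
$c{\left(q{\left(-5,y \right)},\left(1 - 3\right) \left(-2 + 0\right) \right)} + 117 = \left(-7 + \left(15 + 2 \left(-5\right)\right)\right) + 117 = \left(-7 + \left(15 - 10\right)\right) + 117 = \left(-7 + 5\right) + 117 = -2 + 117 = 115$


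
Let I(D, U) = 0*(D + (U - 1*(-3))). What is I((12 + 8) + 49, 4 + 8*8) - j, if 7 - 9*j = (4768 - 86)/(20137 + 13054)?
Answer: -25295/33191 ≈ -0.76210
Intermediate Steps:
I(D, U) = 0 (I(D, U) = 0*(D + (U + 3)) = 0*(D + (3 + U)) = 0*(3 + D + U) = 0)
j = 25295/33191 (j = 7/9 - (4768 - 86)/(9*(20137 + 13054)) = 7/9 - 4682/(9*33191) = 7/9 - 1/9*4682/33191 = 7/9 - 4682/298719 = 25295/33191 ≈ 0.76210)
I((12 + 8) + 49, 4 + 8*8) - j = 0 - 1*25295/33191 = 0 - 25295/33191 = -25295/33191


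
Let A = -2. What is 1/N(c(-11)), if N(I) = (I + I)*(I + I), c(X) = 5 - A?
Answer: 1/196 ≈ 0.0051020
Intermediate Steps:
c(X) = 7 (c(X) = 5 - 1*(-2) = 5 + 2 = 7)
N(I) = 4*I**2 (N(I) = (2*I)*(2*I) = 4*I**2)
1/N(c(-11)) = 1/(4*7**2) = 1/(4*49) = 1/196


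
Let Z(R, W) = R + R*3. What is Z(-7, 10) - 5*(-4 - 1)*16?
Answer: 372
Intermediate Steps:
Z(R, W) = 4*R (Z(R, W) = R + 3*R = 4*R)
Z(-7, 10) - 5*(-4 - 1)*16 = 4*(-7) - 5*(-4 - 1)*16 = -28 - 5*(-5)*16 = -28 + 25*16 = -28 + 400 = 372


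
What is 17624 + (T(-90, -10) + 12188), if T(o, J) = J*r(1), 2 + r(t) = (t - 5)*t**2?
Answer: 29872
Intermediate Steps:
r(t) = -2 + t**2*(-5 + t) (r(t) = -2 + (t - 5)*t**2 = -2 + (-5 + t)*t**2 = -2 + t**2*(-5 + t))
T(o, J) = -6*J (T(o, J) = J*(-2 + 1**3 - 5*1**2) = J*(-2 + 1 - 5*1) = J*(-2 + 1 - 5) = J*(-6) = -6*J)
17624 + (T(-90, -10) + 12188) = 17624 + (-6*(-10) + 12188) = 17624 + (60 + 12188) = 17624 + 12248 = 29872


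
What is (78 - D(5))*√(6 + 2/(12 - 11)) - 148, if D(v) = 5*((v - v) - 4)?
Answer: -148 + 196*√2 ≈ 129.19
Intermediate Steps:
D(v) = -20 (D(v) = 5*(0 - 4) = 5*(-4) = -20)
(78 - D(5))*√(6 + 2/(12 - 11)) - 148 = (78 - 1*(-20))*√(6 + 2/(12 - 11)) - 148 = (78 + 20)*√(6 + 2/1) - 148 = 98*√(6 + 2*1) - 148 = 98*√(6 + 2) - 148 = 98*√8 - 148 = 98*(2*√2) - 148 = 196*√2 - 148 = -148 + 196*√2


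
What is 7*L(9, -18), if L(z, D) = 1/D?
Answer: -7/18 ≈ -0.38889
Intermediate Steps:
7*L(9, -18) = 7/(-18) = 7*(-1/18) = -7/18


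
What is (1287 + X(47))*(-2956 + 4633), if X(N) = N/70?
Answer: 151159749/70 ≈ 2.1594e+6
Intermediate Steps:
X(N) = N/70 (X(N) = N*(1/70) = N/70)
(1287 + X(47))*(-2956 + 4633) = (1287 + (1/70)*47)*(-2956 + 4633) = (1287 + 47/70)*1677 = (90137/70)*1677 = 151159749/70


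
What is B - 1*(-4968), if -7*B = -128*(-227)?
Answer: 5720/7 ≈ 817.14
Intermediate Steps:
B = -29056/7 (B = -(-128)*(-227)/7 = -⅐*29056 = -29056/7 ≈ -4150.9)
B - 1*(-4968) = -29056/7 - 1*(-4968) = -29056/7 + 4968 = 5720/7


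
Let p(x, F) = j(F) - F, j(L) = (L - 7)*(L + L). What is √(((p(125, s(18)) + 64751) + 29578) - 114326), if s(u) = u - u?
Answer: I*√19997 ≈ 141.41*I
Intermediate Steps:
j(L) = 2*L*(-7 + L) (j(L) = (-7 + L)*(2*L) = 2*L*(-7 + L))
s(u) = 0
p(x, F) = -F + 2*F*(-7 + F) (p(x, F) = 2*F*(-7 + F) - F = -F + 2*F*(-7 + F))
√(((p(125, s(18)) + 64751) + 29578) - 114326) = √(((0*(-15 + 2*0) + 64751) + 29578) - 114326) = √(((0*(-15 + 0) + 64751) + 29578) - 114326) = √(((0*(-15) + 64751) + 29578) - 114326) = √(((0 + 64751) + 29578) - 114326) = √((64751 + 29578) - 114326) = √(94329 - 114326) = √(-19997) = I*√19997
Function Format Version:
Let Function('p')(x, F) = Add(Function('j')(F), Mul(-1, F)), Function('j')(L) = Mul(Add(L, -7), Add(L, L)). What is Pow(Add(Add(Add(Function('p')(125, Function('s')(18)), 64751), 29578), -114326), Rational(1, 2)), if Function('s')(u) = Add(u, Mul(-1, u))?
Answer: Mul(I, Pow(19997, Rational(1, 2))) ≈ Mul(141.41, I)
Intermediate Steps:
Function('j')(L) = Mul(2, L, Add(-7, L)) (Function('j')(L) = Mul(Add(-7, L), Mul(2, L)) = Mul(2, L, Add(-7, L)))
Function('s')(u) = 0
Function('p')(x, F) = Add(Mul(-1, F), Mul(2, F, Add(-7, F))) (Function('p')(x, F) = Add(Mul(2, F, Add(-7, F)), Mul(-1, F)) = Add(Mul(-1, F), Mul(2, F, Add(-7, F))))
Pow(Add(Add(Add(Function('p')(125, Function('s')(18)), 64751), 29578), -114326), Rational(1, 2)) = Pow(Add(Add(Add(Mul(0, Add(-15, Mul(2, 0))), 64751), 29578), -114326), Rational(1, 2)) = Pow(Add(Add(Add(Mul(0, Add(-15, 0)), 64751), 29578), -114326), Rational(1, 2)) = Pow(Add(Add(Add(Mul(0, -15), 64751), 29578), -114326), Rational(1, 2)) = Pow(Add(Add(Add(0, 64751), 29578), -114326), Rational(1, 2)) = Pow(Add(Add(64751, 29578), -114326), Rational(1, 2)) = Pow(Add(94329, -114326), Rational(1, 2)) = Pow(-19997, Rational(1, 2)) = Mul(I, Pow(19997, Rational(1, 2)))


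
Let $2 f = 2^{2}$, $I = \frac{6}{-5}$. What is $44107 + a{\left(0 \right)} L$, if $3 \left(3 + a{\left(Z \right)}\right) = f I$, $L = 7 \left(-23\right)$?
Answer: $\frac{223594}{5} \approx 44719.0$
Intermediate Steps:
$L = -161$
$I = - \frac{6}{5}$ ($I = 6 \left(- \frac{1}{5}\right) = - \frac{6}{5} \approx -1.2$)
$f = 2$ ($f = \frac{2^{2}}{2} = \frac{1}{2} \cdot 4 = 2$)
$a{\left(Z \right)} = - \frac{19}{5}$ ($a{\left(Z \right)} = -3 + \frac{2 \left(- \frac{6}{5}\right)}{3} = -3 + \frac{1}{3} \left(- \frac{12}{5}\right) = -3 - \frac{4}{5} = - \frac{19}{5}$)
$44107 + a{\left(0 \right)} L = 44107 - - \frac{3059}{5} = 44107 + \frac{3059}{5} = \frac{223594}{5}$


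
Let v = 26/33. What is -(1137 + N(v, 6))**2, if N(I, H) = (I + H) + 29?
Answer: -1497844804/1089 ≈ -1.3754e+6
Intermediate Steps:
v = 26/33 (v = 26*(1/33) = 26/33 ≈ 0.78788)
N(I, H) = 29 + H + I (N(I, H) = (H + I) + 29 = 29 + H + I)
-(1137 + N(v, 6))**2 = -(1137 + (29 + 6 + 26/33))**2 = -(1137 + 1181/33)**2 = -(38702/33)**2 = -1*1497844804/1089 = -1497844804/1089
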